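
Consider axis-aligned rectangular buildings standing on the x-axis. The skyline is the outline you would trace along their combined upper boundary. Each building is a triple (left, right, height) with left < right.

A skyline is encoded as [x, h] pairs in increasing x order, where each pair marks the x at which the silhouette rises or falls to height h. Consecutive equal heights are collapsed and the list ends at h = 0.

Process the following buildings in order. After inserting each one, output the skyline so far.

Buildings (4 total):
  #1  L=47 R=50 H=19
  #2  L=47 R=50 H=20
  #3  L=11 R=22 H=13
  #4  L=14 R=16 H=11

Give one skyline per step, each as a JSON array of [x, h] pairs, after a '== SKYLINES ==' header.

== SKYLINES ==
[[47,19],[50,0]]
[[47,20],[50,0]]
[[11,13],[22,0],[47,20],[50,0]]
[[11,13],[22,0],[47,20],[50,0]]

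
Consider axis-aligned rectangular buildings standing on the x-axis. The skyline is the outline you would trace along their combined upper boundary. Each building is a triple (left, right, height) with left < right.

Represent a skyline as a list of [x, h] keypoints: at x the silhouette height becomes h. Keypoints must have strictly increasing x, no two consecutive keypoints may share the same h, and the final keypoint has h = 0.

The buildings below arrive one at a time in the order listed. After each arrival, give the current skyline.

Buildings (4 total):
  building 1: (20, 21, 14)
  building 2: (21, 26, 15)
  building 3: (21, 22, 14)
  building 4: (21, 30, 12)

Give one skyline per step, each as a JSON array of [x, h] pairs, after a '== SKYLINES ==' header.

== SKYLINES ==
[[20,14],[21,0]]
[[20,14],[21,15],[26,0]]
[[20,14],[21,15],[26,0]]
[[20,14],[21,15],[26,12],[30,0]]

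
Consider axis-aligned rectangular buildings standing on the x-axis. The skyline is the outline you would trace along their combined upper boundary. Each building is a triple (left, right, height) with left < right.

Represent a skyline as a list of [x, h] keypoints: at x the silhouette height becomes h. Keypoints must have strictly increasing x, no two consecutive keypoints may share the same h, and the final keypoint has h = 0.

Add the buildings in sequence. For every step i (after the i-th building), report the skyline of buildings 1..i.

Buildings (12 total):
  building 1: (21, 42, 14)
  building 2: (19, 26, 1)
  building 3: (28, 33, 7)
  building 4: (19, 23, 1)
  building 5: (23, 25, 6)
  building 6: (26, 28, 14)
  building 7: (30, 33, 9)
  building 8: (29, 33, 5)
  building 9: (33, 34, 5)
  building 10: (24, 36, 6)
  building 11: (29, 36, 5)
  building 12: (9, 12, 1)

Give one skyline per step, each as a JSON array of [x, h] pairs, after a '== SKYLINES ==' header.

== SKYLINES ==
[[21,14],[42,0]]
[[19,1],[21,14],[42,0]]
[[19,1],[21,14],[42,0]]
[[19,1],[21,14],[42,0]]
[[19,1],[21,14],[42,0]]
[[19,1],[21,14],[42,0]]
[[19,1],[21,14],[42,0]]
[[19,1],[21,14],[42,0]]
[[19,1],[21,14],[42,0]]
[[19,1],[21,14],[42,0]]
[[19,1],[21,14],[42,0]]
[[9,1],[12,0],[19,1],[21,14],[42,0]]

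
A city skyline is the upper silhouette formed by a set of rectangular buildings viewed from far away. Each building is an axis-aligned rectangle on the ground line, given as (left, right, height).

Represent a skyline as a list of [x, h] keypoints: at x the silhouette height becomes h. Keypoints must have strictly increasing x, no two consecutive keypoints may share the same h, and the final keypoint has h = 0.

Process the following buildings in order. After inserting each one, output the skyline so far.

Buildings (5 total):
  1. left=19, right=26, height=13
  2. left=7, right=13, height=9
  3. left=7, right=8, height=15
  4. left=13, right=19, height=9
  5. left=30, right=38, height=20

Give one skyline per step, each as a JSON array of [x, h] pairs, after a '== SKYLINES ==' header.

== SKYLINES ==
[[19,13],[26,0]]
[[7,9],[13,0],[19,13],[26,0]]
[[7,15],[8,9],[13,0],[19,13],[26,0]]
[[7,15],[8,9],[19,13],[26,0]]
[[7,15],[8,9],[19,13],[26,0],[30,20],[38,0]]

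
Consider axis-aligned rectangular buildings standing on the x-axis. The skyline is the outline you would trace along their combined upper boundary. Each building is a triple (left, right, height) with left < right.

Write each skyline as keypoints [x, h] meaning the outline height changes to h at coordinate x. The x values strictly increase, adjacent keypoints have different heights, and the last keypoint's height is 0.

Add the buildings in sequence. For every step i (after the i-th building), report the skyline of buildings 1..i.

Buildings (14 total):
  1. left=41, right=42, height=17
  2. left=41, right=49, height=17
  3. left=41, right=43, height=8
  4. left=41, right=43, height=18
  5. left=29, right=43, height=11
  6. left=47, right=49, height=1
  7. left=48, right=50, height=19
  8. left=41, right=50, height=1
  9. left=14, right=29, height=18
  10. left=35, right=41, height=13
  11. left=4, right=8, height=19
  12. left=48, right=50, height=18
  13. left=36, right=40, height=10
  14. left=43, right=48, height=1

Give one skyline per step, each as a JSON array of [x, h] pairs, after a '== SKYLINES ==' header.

== SKYLINES ==
[[41,17],[42,0]]
[[41,17],[49,0]]
[[41,17],[49,0]]
[[41,18],[43,17],[49,0]]
[[29,11],[41,18],[43,17],[49,0]]
[[29,11],[41,18],[43,17],[49,0]]
[[29,11],[41,18],[43,17],[48,19],[50,0]]
[[29,11],[41,18],[43,17],[48,19],[50,0]]
[[14,18],[29,11],[41,18],[43,17],[48,19],[50,0]]
[[14,18],[29,11],[35,13],[41,18],[43,17],[48,19],[50,0]]
[[4,19],[8,0],[14,18],[29,11],[35,13],[41,18],[43,17],[48,19],[50,0]]
[[4,19],[8,0],[14,18],[29,11],[35,13],[41,18],[43,17],[48,19],[50,0]]
[[4,19],[8,0],[14,18],[29,11],[35,13],[41,18],[43,17],[48,19],[50,0]]
[[4,19],[8,0],[14,18],[29,11],[35,13],[41,18],[43,17],[48,19],[50,0]]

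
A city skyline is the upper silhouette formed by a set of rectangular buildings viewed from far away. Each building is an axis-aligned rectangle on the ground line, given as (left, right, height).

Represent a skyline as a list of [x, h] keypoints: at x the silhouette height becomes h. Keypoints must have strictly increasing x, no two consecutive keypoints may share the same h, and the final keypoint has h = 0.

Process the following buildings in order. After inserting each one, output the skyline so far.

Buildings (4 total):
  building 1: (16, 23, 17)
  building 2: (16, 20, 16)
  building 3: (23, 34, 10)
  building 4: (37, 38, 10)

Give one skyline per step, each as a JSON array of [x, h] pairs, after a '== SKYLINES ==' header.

== SKYLINES ==
[[16,17],[23,0]]
[[16,17],[23,0]]
[[16,17],[23,10],[34,0]]
[[16,17],[23,10],[34,0],[37,10],[38,0]]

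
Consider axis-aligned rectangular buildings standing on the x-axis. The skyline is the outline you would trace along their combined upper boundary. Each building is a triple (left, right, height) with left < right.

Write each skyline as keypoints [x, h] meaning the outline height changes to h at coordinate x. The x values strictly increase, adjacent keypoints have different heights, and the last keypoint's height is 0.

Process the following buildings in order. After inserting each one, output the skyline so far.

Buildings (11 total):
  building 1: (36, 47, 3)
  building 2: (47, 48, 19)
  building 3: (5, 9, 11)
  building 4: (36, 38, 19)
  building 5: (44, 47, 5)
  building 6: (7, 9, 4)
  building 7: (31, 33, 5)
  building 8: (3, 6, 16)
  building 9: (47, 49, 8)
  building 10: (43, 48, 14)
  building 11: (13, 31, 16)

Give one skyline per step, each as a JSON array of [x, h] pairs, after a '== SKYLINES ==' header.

== SKYLINES ==
[[36,3],[47,0]]
[[36,3],[47,19],[48,0]]
[[5,11],[9,0],[36,3],[47,19],[48,0]]
[[5,11],[9,0],[36,19],[38,3],[47,19],[48,0]]
[[5,11],[9,0],[36,19],[38,3],[44,5],[47,19],[48,0]]
[[5,11],[9,0],[36,19],[38,3],[44,5],[47,19],[48,0]]
[[5,11],[9,0],[31,5],[33,0],[36,19],[38,3],[44,5],[47,19],[48,0]]
[[3,16],[6,11],[9,0],[31,5],[33,0],[36,19],[38,3],[44,5],[47,19],[48,0]]
[[3,16],[6,11],[9,0],[31,5],[33,0],[36,19],[38,3],[44,5],[47,19],[48,8],[49,0]]
[[3,16],[6,11],[9,0],[31,5],[33,0],[36,19],[38,3],[43,14],[47,19],[48,8],[49,0]]
[[3,16],[6,11],[9,0],[13,16],[31,5],[33,0],[36,19],[38,3],[43,14],[47,19],[48,8],[49,0]]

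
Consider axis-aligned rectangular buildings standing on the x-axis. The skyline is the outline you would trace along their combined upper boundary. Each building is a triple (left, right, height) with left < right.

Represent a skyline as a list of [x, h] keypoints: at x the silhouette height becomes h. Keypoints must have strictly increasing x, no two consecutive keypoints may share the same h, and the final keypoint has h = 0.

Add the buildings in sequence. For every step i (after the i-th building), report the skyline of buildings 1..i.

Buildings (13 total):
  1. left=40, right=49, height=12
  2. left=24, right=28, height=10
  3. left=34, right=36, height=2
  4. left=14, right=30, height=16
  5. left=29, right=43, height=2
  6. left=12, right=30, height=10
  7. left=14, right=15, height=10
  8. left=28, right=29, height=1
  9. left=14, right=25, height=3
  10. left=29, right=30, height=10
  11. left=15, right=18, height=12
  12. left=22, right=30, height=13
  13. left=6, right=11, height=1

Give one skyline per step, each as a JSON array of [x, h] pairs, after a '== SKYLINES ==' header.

== SKYLINES ==
[[40,12],[49,0]]
[[24,10],[28,0],[40,12],[49,0]]
[[24,10],[28,0],[34,2],[36,0],[40,12],[49,0]]
[[14,16],[30,0],[34,2],[36,0],[40,12],[49,0]]
[[14,16],[30,2],[40,12],[49,0]]
[[12,10],[14,16],[30,2],[40,12],[49,0]]
[[12,10],[14,16],[30,2],[40,12],[49,0]]
[[12,10],[14,16],[30,2],[40,12],[49,0]]
[[12,10],[14,16],[30,2],[40,12],[49,0]]
[[12,10],[14,16],[30,2],[40,12],[49,0]]
[[12,10],[14,16],[30,2],[40,12],[49,0]]
[[12,10],[14,16],[30,2],[40,12],[49,0]]
[[6,1],[11,0],[12,10],[14,16],[30,2],[40,12],[49,0]]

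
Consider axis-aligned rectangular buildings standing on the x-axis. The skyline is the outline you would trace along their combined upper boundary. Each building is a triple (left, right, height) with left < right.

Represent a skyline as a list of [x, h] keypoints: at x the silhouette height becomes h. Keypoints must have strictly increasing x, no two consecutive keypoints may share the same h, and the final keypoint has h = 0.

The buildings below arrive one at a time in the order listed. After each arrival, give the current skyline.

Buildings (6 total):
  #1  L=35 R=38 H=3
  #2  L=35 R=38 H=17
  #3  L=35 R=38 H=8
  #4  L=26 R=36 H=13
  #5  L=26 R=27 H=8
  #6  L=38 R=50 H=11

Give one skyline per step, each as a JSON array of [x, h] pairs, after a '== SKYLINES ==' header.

== SKYLINES ==
[[35,3],[38,0]]
[[35,17],[38,0]]
[[35,17],[38,0]]
[[26,13],[35,17],[38,0]]
[[26,13],[35,17],[38,0]]
[[26,13],[35,17],[38,11],[50,0]]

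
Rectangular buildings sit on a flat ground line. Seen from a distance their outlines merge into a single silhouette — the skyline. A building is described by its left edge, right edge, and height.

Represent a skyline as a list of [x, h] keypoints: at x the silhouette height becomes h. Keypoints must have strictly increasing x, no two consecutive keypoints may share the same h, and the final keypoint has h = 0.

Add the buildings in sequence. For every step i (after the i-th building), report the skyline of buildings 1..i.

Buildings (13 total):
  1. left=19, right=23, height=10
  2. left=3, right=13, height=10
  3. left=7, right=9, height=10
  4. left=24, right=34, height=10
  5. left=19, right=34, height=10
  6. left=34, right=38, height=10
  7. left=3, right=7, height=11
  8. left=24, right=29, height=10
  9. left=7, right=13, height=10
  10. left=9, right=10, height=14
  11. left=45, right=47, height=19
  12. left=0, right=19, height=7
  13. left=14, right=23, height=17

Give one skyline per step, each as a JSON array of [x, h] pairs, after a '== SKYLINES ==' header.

== SKYLINES ==
[[19,10],[23,0]]
[[3,10],[13,0],[19,10],[23,0]]
[[3,10],[13,0],[19,10],[23,0]]
[[3,10],[13,0],[19,10],[23,0],[24,10],[34,0]]
[[3,10],[13,0],[19,10],[34,0]]
[[3,10],[13,0],[19,10],[38,0]]
[[3,11],[7,10],[13,0],[19,10],[38,0]]
[[3,11],[7,10],[13,0],[19,10],[38,0]]
[[3,11],[7,10],[13,0],[19,10],[38,0]]
[[3,11],[7,10],[9,14],[10,10],[13,0],[19,10],[38,0]]
[[3,11],[7,10],[9,14],[10,10],[13,0],[19,10],[38,0],[45,19],[47,0]]
[[0,7],[3,11],[7,10],[9,14],[10,10],[13,7],[19,10],[38,0],[45,19],[47,0]]
[[0,7],[3,11],[7,10],[9,14],[10,10],[13,7],[14,17],[23,10],[38,0],[45,19],[47,0]]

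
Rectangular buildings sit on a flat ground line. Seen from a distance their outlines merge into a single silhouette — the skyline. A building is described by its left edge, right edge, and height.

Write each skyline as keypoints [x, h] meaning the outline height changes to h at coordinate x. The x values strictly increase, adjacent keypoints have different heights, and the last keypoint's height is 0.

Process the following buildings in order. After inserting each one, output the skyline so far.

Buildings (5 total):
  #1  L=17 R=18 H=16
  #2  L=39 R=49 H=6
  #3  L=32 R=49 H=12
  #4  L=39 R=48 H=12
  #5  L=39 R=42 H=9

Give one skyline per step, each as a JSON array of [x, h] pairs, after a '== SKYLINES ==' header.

== SKYLINES ==
[[17,16],[18,0]]
[[17,16],[18,0],[39,6],[49,0]]
[[17,16],[18,0],[32,12],[49,0]]
[[17,16],[18,0],[32,12],[49,0]]
[[17,16],[18,0],[32,12],[49,0]]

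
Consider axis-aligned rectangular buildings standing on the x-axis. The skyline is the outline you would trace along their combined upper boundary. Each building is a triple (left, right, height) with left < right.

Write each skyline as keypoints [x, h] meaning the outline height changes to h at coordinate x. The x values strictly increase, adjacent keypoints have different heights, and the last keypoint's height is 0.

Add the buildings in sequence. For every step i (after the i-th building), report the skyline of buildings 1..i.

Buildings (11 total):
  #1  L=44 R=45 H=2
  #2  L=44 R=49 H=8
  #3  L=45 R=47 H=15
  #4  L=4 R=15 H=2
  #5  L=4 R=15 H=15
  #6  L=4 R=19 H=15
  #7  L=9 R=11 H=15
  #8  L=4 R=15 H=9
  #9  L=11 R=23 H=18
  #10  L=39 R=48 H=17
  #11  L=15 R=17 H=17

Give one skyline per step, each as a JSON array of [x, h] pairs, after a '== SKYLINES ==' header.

== SKYLINES ==
[[44,2],[45,0]]
[[44,8],[49,0]]
[[44,8],[45,15],[47,8],[49,0]]
[[4,2],[15,0],[44,8],[45,15],[47,8],[49,0]]
[[4,15],[15,0],[44,8],[45,15],[47,8],[49,0]]
[[4,15],[19,0],[44,8],[45,15],[47,8],[49,0]]
[[4,15],[19,0],[44,8],[45,15],[47,8],[49,0]]
[[4,15],[19,0],[44,8],[45,15],[47,8],[49,0]]
[[4,15],[11,18],[23,0],[44,8],[45,15],[47,8],[49,0]]
[[4,15],[11,18],[23,0],[39,17],[48,8],[49,0]]
[[4,15],[11,18],[23,0],[39,17],[48,8],[49,0]]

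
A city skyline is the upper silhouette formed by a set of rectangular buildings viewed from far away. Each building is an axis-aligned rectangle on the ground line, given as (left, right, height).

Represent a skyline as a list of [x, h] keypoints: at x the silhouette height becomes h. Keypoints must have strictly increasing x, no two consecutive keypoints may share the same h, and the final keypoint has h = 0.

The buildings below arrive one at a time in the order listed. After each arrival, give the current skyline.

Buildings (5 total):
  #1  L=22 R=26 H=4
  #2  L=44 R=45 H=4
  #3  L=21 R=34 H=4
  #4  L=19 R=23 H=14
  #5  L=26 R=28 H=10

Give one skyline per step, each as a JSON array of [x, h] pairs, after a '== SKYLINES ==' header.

== SKYLINES ==
[[22,4],[26,0]]
[[22,4],[26,0],[44,4],[45,0]]
[[21,4],[34,0],[44,4],[45,0]]
[[19,14],[23,4],[34,0],[44,4],[45,0]]
[[19,14],[23,4],[26,10],[28,4],[34,0],[44,4],[45,0]]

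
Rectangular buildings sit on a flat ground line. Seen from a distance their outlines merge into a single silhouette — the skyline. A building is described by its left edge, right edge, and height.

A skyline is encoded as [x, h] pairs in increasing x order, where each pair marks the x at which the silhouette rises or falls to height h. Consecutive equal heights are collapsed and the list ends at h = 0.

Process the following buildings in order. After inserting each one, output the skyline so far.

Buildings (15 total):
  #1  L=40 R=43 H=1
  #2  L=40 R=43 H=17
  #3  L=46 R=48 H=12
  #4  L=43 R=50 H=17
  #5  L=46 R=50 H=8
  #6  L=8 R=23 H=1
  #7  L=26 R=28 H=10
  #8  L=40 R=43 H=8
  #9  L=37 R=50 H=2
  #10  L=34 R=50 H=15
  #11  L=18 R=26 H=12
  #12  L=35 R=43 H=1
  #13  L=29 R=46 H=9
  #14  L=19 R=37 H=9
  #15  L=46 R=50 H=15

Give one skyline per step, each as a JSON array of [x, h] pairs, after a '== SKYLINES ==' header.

== SKYLINES ==
[[40,1],[43,0]]
[[40,17],[43,0]]
[[40,17],[43,0],[46,12],[48,0]]
[[40,17],[50,0]]
[[40,17],[50,0]]
[[8,1],[23,0],[40,17],[50,0]]
[[8,1],[23,0],[26,10],[28,0],[40,17],[50,0]]
[[8,1],[23,0],[26,10],[28,0],[40,17],[50,0]]
[[8,1],[23,0],[26,10],[28,0],[37,2],[40,17],[50,0]]
[[8,1],[23,0],[26,10],[28,0],[34,15],[40,17],[50,0]]
[[8,1],[18,12],[26,10],[28,0],[34,15],[40,17],[50,0]]
[[8,1],[18,12],[26,10],[28,0],[34,15],[40,17],[50,0]]
[[8,1],[18,12],[26,10],[28,0],[29,9],[34,15],[40,17],[50,0]]
[[8,1],[18,12],[26,10],[28,9],[34,15],[40,17],[50,0]]
[[8,1],[18,12],[26,10],[28,9],[34,15],[40,17],[50,0]]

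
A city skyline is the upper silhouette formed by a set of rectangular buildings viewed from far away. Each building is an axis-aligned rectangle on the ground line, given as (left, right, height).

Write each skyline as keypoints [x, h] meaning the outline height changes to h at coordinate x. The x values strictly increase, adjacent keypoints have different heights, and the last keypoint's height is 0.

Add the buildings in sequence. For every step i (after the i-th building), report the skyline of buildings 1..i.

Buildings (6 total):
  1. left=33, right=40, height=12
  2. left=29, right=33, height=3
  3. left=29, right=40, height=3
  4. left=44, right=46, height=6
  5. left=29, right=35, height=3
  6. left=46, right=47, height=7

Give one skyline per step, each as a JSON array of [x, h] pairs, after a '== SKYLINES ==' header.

== SKYLINES ==
[[33,12],[40,0]]
[[29,3],[33,12],[40,0]]
[[29,3],[33,12],[40,0]]
[[29,3],[33,12],[40,0],[44,6],[46,0]]
[[29,3],[33,12],[40,0],[44,6],[46,0]]
[[29,3],[33,12],[40,0],[44,6],[46,7],[47,0]]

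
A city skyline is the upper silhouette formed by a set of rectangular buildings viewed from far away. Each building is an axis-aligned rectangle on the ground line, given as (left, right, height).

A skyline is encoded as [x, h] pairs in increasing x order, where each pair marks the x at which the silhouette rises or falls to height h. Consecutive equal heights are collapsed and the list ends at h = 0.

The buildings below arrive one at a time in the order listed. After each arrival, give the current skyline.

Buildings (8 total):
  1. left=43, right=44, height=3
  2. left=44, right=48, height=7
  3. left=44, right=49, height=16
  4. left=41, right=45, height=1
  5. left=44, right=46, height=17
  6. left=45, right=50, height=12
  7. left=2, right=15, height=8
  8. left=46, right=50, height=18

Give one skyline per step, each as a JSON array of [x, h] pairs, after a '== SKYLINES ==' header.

== SKYLINES ==
[[43,3],[44,0]]
[[43,3],[44,7],[48,0]]
[[43,3],[44,16],[49,0]]
[[41,1],[43,3],[44,16],[49,0]]
[[41,1],[43,3],[44,17],[46,16],[49,0]]
[[41,1],[43,3],[44,17],[46,16],[49,12],[50,0]]
[[2,8],[15,0],[41,1],[43,3],[44,17],[46,16],[49,12],[50,0]]
[[2,8],[15,0],[41,1],[43,3],[44,17],[46,18],[50,0]]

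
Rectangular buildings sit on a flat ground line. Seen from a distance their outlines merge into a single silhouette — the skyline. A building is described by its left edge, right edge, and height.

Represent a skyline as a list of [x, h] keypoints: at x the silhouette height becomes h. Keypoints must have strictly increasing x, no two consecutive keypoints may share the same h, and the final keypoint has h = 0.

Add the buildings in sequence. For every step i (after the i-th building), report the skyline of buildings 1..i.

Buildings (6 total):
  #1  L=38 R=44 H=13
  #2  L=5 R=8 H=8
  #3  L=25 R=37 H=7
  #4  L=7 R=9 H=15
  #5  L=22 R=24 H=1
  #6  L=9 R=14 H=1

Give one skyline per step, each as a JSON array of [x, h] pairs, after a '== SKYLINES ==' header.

== SKYLINES ==
[[38,13],[44,0]]
[[5,8],[8,0],[38,13],[44,0]]
[[5,8],[8,0],[25,7],[37,0],[38,13],[44,0]]
[[5,8],[7,15],[9,0],[25,7],[37,0],[38,13],[44,0]]
[[5,8],[7,15],[9,0],[22,1],[24,0],[25,7],[37,0],[38,13],[44,0]]
[[5,8],[7,15],[9,1],[14,0],[22,1],[24,0],[25,7],[37,0],[38,13],[44,0]]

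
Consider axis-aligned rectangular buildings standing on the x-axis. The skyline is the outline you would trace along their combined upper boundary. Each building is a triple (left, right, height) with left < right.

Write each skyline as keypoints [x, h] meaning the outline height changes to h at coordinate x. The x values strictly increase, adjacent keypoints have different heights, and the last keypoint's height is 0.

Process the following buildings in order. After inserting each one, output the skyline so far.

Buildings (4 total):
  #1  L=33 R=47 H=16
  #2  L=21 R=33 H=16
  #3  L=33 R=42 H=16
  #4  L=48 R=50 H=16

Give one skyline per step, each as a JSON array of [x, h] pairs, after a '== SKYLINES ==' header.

== SKYLINES ==
[[33,16],[47,0]]
[[21,16],[47,0]]
[[21,16],[47,0]]
[[21,16],[47,0],[48,16],[50,0]]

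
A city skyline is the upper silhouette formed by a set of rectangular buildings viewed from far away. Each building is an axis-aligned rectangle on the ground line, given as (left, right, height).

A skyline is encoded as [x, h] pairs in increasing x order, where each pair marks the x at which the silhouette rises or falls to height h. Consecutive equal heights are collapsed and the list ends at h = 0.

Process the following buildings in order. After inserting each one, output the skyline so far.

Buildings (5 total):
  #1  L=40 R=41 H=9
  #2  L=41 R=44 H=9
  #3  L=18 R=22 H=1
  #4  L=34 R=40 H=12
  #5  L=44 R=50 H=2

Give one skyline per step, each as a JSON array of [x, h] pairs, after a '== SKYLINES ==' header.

== SKYLINES ==
[[40,9],[41,0]]
[[40,9],[44,0]]
[[18,1],[22,0],[40,9],[44,0]]
[[18,1],[22,0],[34,12],[40,9],[44,0]]
[[18,1],[22,0],[34,12],[40,9],[44,2],[50,0]]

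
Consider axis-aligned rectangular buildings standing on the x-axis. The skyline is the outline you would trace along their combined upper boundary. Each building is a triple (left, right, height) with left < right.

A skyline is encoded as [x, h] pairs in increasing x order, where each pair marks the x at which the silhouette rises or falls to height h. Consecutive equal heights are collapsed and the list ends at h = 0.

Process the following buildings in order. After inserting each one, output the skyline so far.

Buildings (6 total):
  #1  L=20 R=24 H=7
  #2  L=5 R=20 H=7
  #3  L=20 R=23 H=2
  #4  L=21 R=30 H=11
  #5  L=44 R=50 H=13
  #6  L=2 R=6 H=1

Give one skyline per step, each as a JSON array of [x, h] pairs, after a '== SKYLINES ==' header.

== SKYLINES ==
[[20,7],[24,0]]
[[5,7],[24,0]]
[[5,7],[24,0]]
[[5,7],[21,11],[30,0]]
[[5,7],[21,11],[30,0],[44,13],[50,0]]
[[2,1],[5,7],[21,11],[30,0],[44,13],[50,0]]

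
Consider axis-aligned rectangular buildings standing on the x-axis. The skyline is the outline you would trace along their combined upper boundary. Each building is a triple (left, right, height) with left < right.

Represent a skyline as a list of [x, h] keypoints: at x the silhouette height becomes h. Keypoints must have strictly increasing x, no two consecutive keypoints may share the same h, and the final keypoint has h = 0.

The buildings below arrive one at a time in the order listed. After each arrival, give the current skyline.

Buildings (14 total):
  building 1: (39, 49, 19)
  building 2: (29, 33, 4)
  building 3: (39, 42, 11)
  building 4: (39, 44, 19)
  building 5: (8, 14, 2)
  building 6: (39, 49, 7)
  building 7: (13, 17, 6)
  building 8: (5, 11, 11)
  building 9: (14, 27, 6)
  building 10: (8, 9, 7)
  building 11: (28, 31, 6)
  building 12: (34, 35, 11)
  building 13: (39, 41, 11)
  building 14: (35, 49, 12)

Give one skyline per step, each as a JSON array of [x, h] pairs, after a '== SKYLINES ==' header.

== SKYLINES ==
[[39,19],[49,0]]
[[29,4],[33,0],[39,19],[49,0]]
[[29,4],[33,0],[39,19],[49,0]]
[[29,4],[33,0],[39,19],[49,0]]
[[8,2],[14,0],[29,4],[33,0],[39,19],[49,0]]
[[8,2],[14,0],[29,4],[33,0],[39,19],[49,0]]
[[8,2],[13,6],[17,0],[29,4],[33,0],[39,19],[49,0]]
[[5,11],[11,2],[13,6],[17,0],[29,4],[33,0],[39,19],[49,0]]
[[5,11],[11,2],[13,6],[27,0],[29,4],[33,0],[39,19],[49,0]]
[[5,11],[11,2],[13,6],[27,0],[29,4],[33,0],[39,19],[49,0]]
[[5,11],[11,2],[13,6],[27,0],[28,6],[31,4],[33,0],[39,19],[49,0]]
[[5,11],[11,2],[13,6],[27,0],[28,6],[31,4],[33,0],[34,11],[35,0],[39,19],[49,0]]
[[5,11],[11,2],[13,6],[27,0],[28,6],[31,4],[33,0],[34,11],[35,0],[39,19],[49,0]]
[[5,11],[11,2],[13,6],[27,0],[28,6],[31,4],[33,0],[34,11],[35,12],[39,19],[49,0]]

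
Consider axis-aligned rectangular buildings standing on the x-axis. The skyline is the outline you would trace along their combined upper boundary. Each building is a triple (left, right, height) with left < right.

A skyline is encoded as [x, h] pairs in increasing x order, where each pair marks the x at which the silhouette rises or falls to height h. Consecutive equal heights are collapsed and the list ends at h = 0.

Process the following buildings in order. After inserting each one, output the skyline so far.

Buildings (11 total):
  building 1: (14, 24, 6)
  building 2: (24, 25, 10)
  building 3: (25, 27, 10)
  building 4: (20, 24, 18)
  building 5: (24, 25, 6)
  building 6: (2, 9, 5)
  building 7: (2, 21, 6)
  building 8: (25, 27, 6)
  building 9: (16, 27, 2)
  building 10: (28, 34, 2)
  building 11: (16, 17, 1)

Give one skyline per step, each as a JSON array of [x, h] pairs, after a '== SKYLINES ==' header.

== SKYLINES ==
[[14,6],[24,0]]
[[14,6],[24,10],[25,0]]
[[14,6],[24,10],[27,0]]
[[14,6],[20,18],[24,10],[27,0]]
[[14,6],[20,18],[24,10],[27,0]]
[[2,5],[9,0],[14,6],[20,18],[24,10],[27,0]]
[[2,6],[20,18],[24,10],[27,0]]
[[2,6],[20,18],[24,10],[27,0]]
[[2,6],[20,18],[24,10],[27,0]]
[[2,6],[20,18],[24,10],[27,0],[28,2],[34,0]]
[[2,6],[20,18],[24,10],[27,0],[28,2],[34,0]]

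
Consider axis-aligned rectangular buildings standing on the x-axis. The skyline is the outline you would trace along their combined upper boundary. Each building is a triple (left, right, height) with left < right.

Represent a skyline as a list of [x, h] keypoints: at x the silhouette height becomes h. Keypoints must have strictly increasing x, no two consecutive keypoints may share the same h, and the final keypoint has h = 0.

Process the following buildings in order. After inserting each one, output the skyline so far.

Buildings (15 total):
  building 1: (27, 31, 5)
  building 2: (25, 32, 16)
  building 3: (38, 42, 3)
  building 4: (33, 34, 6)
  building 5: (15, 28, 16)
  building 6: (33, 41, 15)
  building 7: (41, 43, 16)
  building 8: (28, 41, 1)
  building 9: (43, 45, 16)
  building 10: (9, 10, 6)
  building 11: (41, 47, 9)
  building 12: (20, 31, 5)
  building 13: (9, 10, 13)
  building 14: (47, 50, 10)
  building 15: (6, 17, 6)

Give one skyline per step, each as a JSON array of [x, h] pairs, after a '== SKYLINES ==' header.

== SKYLINES ==
[[27,5],[31,0]]
[[25,16],[32,0]]
[[25,16],[32,0],[38,3],[42,0]]
[[25,16],[32,0],[33,6],[34,0],[38,3],[42,0]]
[[15,16],[32,0],[33,6],[34,0],[38,3],[42,0]]
[[15,16],[32,0],[33,15],[41,3],[42,0]]
[[15,16],[32,0],[33,15],[41,16],[43,0]]
[[15,16],[32,1],[33,15],[41,16],[43,0]]
[[15,16],[32,1],[33,15],[41,16],[45,0]]
[[9,6],[10,0],[15,16],[32,1],[33,15],[41,16],[45,0]]
[[9,6],[10,0],[15,16],[32,1],[33,15],[41,16],[45,9],[47,0]]
[[9,6],[10,0],[15,16],[32,1],[33,15],[41,16],[45,9],[47,0]]
[[9,13],[10,0],[15,16],[32,1],[33,15],[41,16],[45,9],[47,0]]
[[9,13],[10,0],[15,16],[32,1],[33,15],[41,16],[45,9],[47,10],[50,0]]
[[6,6],[9,13],[10,6],[15,16],[32,1],[33,15],[41,16],[45,9],[47,10],[50,0]]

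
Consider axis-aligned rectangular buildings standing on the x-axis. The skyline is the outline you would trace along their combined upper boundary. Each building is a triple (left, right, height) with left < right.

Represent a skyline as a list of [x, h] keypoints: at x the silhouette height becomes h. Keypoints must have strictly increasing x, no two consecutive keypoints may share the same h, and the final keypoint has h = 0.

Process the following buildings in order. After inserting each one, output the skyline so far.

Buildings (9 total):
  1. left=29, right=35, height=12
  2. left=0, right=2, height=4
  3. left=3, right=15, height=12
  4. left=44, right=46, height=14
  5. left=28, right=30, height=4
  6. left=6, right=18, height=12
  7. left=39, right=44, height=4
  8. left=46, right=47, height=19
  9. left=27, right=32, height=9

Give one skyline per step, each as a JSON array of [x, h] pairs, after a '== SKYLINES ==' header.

== SKYLINES ==
[[29,12],[35,0]]
[[0,4],[2,0],[29,12],[35,0]]
[[0,4],[2,0],[3,12],[15,0],[29,12],[35,0]]
[[0,4],[2,0],[3,12],[15,0],[29,12],[35,0],[44,14],[46,0]]
[[0,4],[2,0],[3,12],[15,0],[28,4],[29,12],[35,0],[44,14],[46,0]]
[[0,4],[2,0],[3,12],[18,0],[28,4],[29,12],[35,0],[44,14],[46,0]]
[[0,4],[2,0],[3,12],[18,0],[28,4],[29,12],[35,0],[39,4],[44,14],[46,0]]
[[0,4],[2,0],[3,12],[18,0],[28,4],[29,12],[35,0],[39,4],[44,14],[46,19],[47,0]]
[[0,4],[2,0],[3,12],[18,0],[27,9],[29,12],[35,0],[39,4],[44,14],[46,19],[47,0]]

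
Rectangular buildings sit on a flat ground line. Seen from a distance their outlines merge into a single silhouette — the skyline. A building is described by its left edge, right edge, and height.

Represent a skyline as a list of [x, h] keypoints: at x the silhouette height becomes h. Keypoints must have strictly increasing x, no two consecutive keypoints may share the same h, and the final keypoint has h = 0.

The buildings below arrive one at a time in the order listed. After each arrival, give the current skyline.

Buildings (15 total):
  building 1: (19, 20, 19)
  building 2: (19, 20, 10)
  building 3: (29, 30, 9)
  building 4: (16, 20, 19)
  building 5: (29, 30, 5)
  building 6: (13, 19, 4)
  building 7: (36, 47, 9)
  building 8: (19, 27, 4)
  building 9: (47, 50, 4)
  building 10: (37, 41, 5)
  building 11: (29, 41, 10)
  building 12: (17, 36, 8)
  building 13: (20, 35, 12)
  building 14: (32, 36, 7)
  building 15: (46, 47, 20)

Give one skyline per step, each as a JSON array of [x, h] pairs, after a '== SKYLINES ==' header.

== SKYLINES ==
[[19,19],[20,0]]
[[19,19],[20,0]]
[[19,19],[20,0],[29,9],[30,0]]
[[16,19],[20,0],[29,9],[30,0]]
[[16,19],[20,0],[29,9],[30,0]]
[[13,4],[16,19],[20,0],[29,9],[30,0]]
[[13,4],[16,19],[20,0],[29,9],[30,0],[36,9],[47,0]]
[[13,4],[16,19],[20,4],[27,0],[29,9],[30,0],[36,9],[47,0]]
[[13,4],[16,19],[20,4],[27,0],[29,9],[30,0],[36,9],[47,4],[50,0]]
[[13,4],[16,19],[20,4],[27,0],[29,9],[30,0],[36,9],[47,4],[50,0]]
[[13,4],[16,19],[20,4],[27,0],[29,10],[41,9],[47,4],[50,0]]
[[13,4],[16,19],[20,8],[29,10],[41,9],[47,4],[50,0]]
[[13,4],[16,19],[20,12],[35,10],[41,9],[47,4],[50,0]]
[[13,4],[16,19],[20,12],[35,10],[41,9],[47,4],[50,0]]
[[13,4],[16,19],[20,12],[35,10],[41,9],[46,20],[47,4],[50,0]]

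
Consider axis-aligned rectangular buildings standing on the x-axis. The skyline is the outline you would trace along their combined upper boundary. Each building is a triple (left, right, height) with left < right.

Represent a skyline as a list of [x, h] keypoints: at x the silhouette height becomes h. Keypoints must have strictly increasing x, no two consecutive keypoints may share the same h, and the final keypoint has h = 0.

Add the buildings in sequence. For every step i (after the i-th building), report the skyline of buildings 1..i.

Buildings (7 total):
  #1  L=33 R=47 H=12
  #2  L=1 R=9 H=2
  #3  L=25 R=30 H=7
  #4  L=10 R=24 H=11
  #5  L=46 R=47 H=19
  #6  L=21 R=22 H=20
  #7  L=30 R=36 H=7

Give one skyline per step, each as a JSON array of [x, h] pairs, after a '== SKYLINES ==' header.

== SKYLINES ==
[[33,12],[47,0]]
[[1,2],[9,0],[33,12],[47,0]]
[[1,2],[9,0],[25,7],[30,0],[33,12],[47,0]]
[[1,2],[9,0],[10,11],[24,0],[25,7],[30,0],[33,12],[47,0]]
[[1,2],[9,0],[10,11],[24,0],[25,7],[30,0],[33,12],[46,19],[47,0]]
[[1,2],[9,0],[10,11],[21,20],[22,11],[24,0],[25,7],[30,0],[33,12],[46,19],[47,0]]
[[1,2],[9,0],[10,11],[21,20],[22,11],[24,0],[25,7],[33,12],[46,19],[47,0]]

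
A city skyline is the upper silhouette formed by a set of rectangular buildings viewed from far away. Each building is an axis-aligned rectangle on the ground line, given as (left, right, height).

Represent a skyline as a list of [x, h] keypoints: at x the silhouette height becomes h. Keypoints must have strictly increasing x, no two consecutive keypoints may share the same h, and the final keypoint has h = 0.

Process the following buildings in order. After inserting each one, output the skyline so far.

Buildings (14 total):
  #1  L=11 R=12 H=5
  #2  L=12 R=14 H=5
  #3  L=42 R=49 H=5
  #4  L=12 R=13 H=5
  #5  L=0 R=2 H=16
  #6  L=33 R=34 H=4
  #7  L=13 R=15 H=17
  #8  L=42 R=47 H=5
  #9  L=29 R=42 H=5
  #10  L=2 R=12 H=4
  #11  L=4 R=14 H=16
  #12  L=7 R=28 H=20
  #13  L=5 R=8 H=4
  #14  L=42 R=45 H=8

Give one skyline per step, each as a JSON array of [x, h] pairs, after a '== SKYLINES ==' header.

== SKYLINES ==
[[11,5],[12,0]]
[[11,5],[14,0]]
[[11,5],[14,0],[42,5],[49,0]]
[[11,5],[14,0],[42,5],[49,0]]
[[0,16],[2,0],[11,5],[14,0],[42,5],[49,0]]
[[0,16],[2,0],[11,5],[14,0],[33,4],[34,0],[42,5],[49,0]]
[[0,16],[2,0],[11,5],[13,17],[15,0],[33,4],[34,0],[42,5],[49,0]]
[[0,16],[2,0],[11,5],[13,17],[15,0],[33,4],[34,0],[42,5],[49,0]]
[[0,16],[2,0],[11,5],[13,17],[15,0],[29,5],[49,0]]
[[0,16],[2,4],[11,5],[13,17],[15,0],[29,5],[49,0]]
[[0,16],[2,4],[4,16],[13,17],[15,0],[29,5],[49,0]]
[[0,16],[2,4],[4,16],[7,20],[28,0],[29,5],[49,0]]
[[0,16],[2,4],[4,16],[7,20],[28,0],[29,5],[49,0]]
[[0,16],[2,4],[4,16],[7,20],[28,0],[29,5],[42,8],[45,5],[49,0]]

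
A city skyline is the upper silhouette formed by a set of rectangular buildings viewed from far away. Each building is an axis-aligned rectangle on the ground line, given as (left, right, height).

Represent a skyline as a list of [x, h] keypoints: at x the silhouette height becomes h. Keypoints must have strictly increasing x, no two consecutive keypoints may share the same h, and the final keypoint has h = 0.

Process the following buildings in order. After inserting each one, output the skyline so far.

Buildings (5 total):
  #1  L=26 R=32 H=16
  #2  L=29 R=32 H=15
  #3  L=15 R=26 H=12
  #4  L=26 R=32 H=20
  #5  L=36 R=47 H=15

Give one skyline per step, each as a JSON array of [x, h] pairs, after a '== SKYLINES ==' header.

== SKYLINES ==
[[26,16],[32,0]]
[[26,16],[32,0]]
[[15,12],[26,16],[32,0]]
[[15,12],[26,20],[32,0]]
[[15,12],[26,20],[32,0],[36,15],[47,0]]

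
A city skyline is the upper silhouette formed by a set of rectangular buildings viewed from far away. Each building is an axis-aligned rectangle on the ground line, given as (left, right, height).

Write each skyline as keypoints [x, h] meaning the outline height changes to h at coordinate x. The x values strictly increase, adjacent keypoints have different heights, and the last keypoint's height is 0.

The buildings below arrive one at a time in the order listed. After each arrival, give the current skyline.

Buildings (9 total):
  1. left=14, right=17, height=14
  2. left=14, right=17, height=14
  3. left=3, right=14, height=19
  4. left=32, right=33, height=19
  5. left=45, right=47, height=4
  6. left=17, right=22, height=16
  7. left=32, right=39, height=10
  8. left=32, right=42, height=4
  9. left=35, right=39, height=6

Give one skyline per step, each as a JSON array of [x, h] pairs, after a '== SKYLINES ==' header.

== SKYLINES ==
[[14,14],[17,0]]
[[14,14],[17,0]]
[[3,19],[14,14],[17,0]]
[[3,19],[14,14],[17,0],[32,19],[33,0]]
[[3,19],[14,14],[17,0],[32,19],[33,0],[45,4],[47,0]]
[[3,19],[14,14],[17,16],[22,0],[32,19],[33,0],[45,4],[47,0]]
[[3,19],[14,14],[17,16],[22,0],[32,19],[33,10],[39,0],[45,4],[47,0]]
[[3,19],[14,14],[17,16],[22,0],[32,19],[33,10],[39,4],[42,0],[45,4],[47,0]]
[[3,19],[14,14],[17,16],[22,0],[32,19],[33,10],[39,4],[42,0],[45,4],[47,0]]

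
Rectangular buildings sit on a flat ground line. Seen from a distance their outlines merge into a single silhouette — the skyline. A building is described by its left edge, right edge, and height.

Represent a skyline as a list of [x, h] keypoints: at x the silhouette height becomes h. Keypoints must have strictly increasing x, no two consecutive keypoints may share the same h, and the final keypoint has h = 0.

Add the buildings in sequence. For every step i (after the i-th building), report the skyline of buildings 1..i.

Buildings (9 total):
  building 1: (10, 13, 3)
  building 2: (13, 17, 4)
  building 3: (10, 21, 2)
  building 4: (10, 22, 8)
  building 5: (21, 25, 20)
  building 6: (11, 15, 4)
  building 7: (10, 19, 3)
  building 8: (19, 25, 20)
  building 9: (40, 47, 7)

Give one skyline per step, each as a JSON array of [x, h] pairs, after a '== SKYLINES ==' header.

== SKYLINES ==
[[10,3],[13,0]]
[[10,3],[13,4],[17,0]]
[[10,3],[13,4],[17,2],[21,0]]
[[10,8],[22,0]]
[[10,8],[21,20],[25,0]]
[[10,8],[21,20],[25,0]]
[[10,8],[21,20],[25,0]]
[[10,8],[19,20],[25,0]]
[[10,8],[19,20],[25,0],[40,7],[47,0]]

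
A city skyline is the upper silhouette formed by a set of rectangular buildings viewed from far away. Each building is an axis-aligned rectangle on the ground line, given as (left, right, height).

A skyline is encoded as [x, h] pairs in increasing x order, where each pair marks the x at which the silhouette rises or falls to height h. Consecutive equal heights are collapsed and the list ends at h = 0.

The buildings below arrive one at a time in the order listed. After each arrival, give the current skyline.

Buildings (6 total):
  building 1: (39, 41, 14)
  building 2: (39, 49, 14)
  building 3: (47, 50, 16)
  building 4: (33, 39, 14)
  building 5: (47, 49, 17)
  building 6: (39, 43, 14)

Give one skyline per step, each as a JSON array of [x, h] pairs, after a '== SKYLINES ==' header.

== SKYLINES ==
[[39,14],[41,0]]
[[39,14],[49,0]]
[[39,14],[47,16],[50,0]]
[[33,14],[47,16],[50,0]]
[[33,14],[47,17],[49,16],[50,0]]
[[33,14],[47,17],[49,16],[50,0]]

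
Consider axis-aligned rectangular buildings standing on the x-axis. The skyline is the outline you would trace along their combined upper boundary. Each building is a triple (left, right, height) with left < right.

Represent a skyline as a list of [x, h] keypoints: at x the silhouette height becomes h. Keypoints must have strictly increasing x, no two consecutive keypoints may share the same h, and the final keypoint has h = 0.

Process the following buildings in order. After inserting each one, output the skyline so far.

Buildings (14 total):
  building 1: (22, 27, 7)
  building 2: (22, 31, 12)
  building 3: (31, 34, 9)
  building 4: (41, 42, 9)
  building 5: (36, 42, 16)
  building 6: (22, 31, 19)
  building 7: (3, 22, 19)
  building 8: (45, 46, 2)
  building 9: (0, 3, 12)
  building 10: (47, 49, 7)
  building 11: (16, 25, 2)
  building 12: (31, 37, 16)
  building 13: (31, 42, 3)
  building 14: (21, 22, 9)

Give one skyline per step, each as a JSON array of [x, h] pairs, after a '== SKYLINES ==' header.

== SKYLINES ==
[[22,7],[27,0]]
[[22,12],[31,0]]
[[22,12],[31,9],[34,0]]
[[22,12],[31,9],[34,0],[41,9],[42,0]]
[[22,12],[31,9],[34,0],[36,16],[42,0]]
[[22,19],[31,9],[34,0],[36,16],[42,0]]
[[3,19],[31,9],[34,0],[36,16],[42,0]]
[[3,19],[31,9],[34,0],[36,16],[42,0],[45,2],[46,0]]
[[0,12],[3,19],[31,9],[34,0],[36,16],[42,0],[45,2],[46,0]]
[[0,12],[3,19],[31,9],[34,0],[36,16],[42,0],[45,2],[46,0],[47,7],[49,0]]
[[0,12],[3,19],[31,9],[34,0],[36,16],[42,0],[45,2],[46,0],[47,7],[49,0]]
[[0,12],[3,19],[31,16],[42,0],[45,2],[46,0],[47,7],[49,0]]
[[0,12],[3,19],[31,16],[42,0],[45,2],[46,0],[47,7],[49,0]]
[[0,12],[3,19],[31,16],[42,0],[45,2],[46,0],[47,7],[49,0]]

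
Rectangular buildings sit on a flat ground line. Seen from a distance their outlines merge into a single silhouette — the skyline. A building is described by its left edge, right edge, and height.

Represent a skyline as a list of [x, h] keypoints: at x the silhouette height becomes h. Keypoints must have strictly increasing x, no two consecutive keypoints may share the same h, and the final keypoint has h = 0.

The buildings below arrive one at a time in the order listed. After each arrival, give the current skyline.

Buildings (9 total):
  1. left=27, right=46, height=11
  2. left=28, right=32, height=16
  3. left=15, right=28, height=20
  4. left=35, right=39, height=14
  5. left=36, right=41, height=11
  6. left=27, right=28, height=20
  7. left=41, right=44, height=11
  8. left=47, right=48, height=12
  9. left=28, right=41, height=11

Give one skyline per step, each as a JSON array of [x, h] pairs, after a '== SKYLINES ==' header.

== SKYLINES ==
[[27,11],[46,0]]
[[27,11],[28,16],[32,11],[46,0]]
[[15,20],[28,16],[32,11],[46,0]]
[[15,20],[28,16],[32,11],[35,14],[39,11],[46,0]]
[[15,20],[28,16],[32,11],[35,14],[39,11],[46,0]]
[[15,20],[28,16],[32,11],[35,14],[39,11],[46,0]]
[[15,20],[28,16],[32,11],[35,14],[39,11],[46,0]]
[[15,20],[28,16],[32,11],[35,14],[39,11],[46,0],[47,12],[48,0]]
[[15,20],[28,16],[32,11],[35,14],[39,11],[46,0],[47,12],[48,0]]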